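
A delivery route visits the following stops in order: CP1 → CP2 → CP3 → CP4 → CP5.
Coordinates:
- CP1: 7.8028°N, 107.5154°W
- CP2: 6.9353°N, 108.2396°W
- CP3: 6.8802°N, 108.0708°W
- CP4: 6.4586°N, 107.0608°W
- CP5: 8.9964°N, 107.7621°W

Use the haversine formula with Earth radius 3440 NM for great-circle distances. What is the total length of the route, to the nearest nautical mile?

Leg distances:
CP1→CP2: 67.6 NM  (cumulative 67.6 NM)
CP2→CP3: 10.6 NM  (cumulative 78.2 NM)
CP3→CP4: 65.3 NM  (cumulative 143.5 NM)
CP4→CP5: 158.0 NM  (cumulative 301.5 NM)
Total route length ≈ 302 NM.

302 NM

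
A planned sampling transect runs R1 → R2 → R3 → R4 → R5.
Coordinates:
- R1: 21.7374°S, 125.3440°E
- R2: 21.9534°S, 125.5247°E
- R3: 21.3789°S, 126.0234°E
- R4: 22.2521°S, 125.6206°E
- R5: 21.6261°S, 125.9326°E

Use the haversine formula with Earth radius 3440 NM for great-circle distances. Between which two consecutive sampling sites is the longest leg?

Leg distances:
R1→R2: 16.4 NM
R2→R3: 44.3 NM
R3→R4: 57.0 NM
R4→R5: 41.4 NM
The longest leg is R3–R4 at 57.0 NM.

R3–R4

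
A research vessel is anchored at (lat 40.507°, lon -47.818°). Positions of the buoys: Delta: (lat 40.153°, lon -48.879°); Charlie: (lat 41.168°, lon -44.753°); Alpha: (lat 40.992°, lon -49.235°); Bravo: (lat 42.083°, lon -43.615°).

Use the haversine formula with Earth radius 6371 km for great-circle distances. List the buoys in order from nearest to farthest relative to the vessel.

Delta, Alpha, Charlie, Bravo

Distance from the vessel at (lat 40.507°, lon -47.818°) to each:
Delta (lat 40.153°, lon -48.879°): 98.2 km
Alpha (lat 40.992°, lon -49.235°): 131.0 km
Charlie (lat 41.168°, lon -44.753°): 268.1 km
Bravo (lat 42.083°, lon -43.615°): 392.4 km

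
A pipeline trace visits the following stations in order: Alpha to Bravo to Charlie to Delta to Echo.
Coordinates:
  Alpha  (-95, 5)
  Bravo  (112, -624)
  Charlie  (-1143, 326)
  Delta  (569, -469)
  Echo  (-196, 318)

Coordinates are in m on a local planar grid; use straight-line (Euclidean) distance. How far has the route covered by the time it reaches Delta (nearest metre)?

Leg distances:
Alpha→Bravo: 662.2 m  (cumulative 662.2 m)
Bravo→Charlie: 1574.0 m  (cumulative 2236.2 m)
Charlie→Delta: 1887.6 m  (cumulative 4123.8 m)
Cumulative distance at Delta ≈ 4124 m.

4124 m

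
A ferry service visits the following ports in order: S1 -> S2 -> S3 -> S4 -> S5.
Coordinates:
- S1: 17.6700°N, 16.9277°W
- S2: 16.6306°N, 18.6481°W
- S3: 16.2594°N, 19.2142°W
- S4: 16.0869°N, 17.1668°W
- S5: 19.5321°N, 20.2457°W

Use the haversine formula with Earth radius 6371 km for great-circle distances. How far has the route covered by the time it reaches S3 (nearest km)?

289 km

Leg distances:
S1→S2: 216.3 km  (cumulative 216.3 km)
S2→S3: 73.1 km  (cumulative 289.4 km)
Cumulative distance at S3 ≈ 289 km.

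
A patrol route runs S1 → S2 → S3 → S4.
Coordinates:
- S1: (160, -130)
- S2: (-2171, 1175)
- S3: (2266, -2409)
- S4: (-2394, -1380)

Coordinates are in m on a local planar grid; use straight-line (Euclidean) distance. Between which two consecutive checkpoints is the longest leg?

S2–S3

Leg distances:
S1→S2: 2671.4 m
S2→S3: 5703.7 m
S3→S4: 4772.3 m
The longest leg is S2–S3 at 5703.7 m.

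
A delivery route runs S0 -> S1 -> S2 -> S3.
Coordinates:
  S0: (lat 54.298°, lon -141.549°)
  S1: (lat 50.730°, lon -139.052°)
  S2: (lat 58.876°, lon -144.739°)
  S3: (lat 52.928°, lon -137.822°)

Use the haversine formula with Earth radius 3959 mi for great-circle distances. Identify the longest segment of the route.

S1–S2

Leg distances:
S0→S1: 267.9 mi
S1→S2: 606.2 mi
S2→S3: 490.1 mi
The longest leg is S1–S2 at 606.2 mi.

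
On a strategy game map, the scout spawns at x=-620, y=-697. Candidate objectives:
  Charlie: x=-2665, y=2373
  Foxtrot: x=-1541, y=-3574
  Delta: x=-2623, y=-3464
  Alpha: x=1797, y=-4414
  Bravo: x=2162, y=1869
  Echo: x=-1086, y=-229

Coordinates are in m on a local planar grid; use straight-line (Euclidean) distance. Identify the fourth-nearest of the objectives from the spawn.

Charlie

Distances from the spawn (x=-620, y=-697):
Echo: 660.4 m
Foxtrot: 3020.8 m
Delta: 3415.9 m
Charlie: 3688.8 m
Bravo: 3784.7 m
Alpha: 4433.7 m
The fourth-nearest is Charlie at 3688.8 m.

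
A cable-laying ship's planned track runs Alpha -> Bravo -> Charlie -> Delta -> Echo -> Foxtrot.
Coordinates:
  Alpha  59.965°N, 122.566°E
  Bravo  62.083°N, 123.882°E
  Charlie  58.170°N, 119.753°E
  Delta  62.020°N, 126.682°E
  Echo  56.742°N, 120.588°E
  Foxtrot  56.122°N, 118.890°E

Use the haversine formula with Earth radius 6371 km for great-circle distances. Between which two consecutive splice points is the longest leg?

Leg distances:
Alpha→Bravo: 245.9 km
Bravo→Charlie: 491.3 km
Charlie→Delta: 574.6 km
Delta→Echo: 680.2 km
Echo→Foxtrot: 125.1 km
The longest leg is Delta–Echo at 680.2 km.

Delta–Echo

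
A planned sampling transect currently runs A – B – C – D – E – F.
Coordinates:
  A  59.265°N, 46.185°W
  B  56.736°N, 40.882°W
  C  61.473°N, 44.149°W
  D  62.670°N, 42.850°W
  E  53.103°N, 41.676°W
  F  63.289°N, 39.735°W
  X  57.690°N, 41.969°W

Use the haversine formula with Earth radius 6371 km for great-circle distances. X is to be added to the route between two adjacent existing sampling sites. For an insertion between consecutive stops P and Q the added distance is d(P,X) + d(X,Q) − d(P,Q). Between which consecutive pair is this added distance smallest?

Added distance for inserting X between each consecutive pair:
A–B: 5.6 km
B–C: 4.2 km
C–D: 844.7 km
D–E: 0.2 km
E–F: 6.6 km
Smallest added distance is 0.2 km, inserting between D and E.

between D and E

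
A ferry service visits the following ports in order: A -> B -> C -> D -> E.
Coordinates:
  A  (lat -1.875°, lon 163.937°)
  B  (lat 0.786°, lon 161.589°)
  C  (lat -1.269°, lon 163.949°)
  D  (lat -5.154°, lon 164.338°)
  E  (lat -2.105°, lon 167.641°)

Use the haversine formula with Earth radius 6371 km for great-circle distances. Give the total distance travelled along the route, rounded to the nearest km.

1676 km

Leg distances:
A→B: 394.6 km  (cumulative 394.6 km)
B→C: 348.0 km  (cumulative 742.5 km)
C→D: 434.1 km  (cumulative 1176.7 km)
D→E: 499.3 km  (cumulative 1675.9 km)
Total route length ≈ 1676 km.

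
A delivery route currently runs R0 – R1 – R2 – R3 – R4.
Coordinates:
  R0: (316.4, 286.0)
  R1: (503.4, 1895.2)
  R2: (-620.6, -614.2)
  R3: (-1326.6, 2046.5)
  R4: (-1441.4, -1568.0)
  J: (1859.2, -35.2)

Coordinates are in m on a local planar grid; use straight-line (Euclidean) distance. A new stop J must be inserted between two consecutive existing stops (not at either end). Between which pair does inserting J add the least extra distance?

Added distance for inserting J between each consecutive pair:
R0–R1: 2314.8 m
R1–R2: 2155.8 m
R2–R3: 3599.4 m
R3–R4: 3828.5 m
Smallest added distance is 2155.8 m, inserting between R1 and R2.

between R1 and R2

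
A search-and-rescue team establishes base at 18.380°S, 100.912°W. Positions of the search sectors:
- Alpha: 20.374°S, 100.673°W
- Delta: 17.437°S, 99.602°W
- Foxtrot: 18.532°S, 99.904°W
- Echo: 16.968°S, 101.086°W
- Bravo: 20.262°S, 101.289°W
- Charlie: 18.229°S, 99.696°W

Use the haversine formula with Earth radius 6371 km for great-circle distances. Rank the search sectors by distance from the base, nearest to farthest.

Distances from the base:
Foxtrot 18.532°S, 99.904°W: 107.7 km
Charlie 18.229°S, 99.696°W: 129.5 km
Echo 16.968°S, 101.086°W: 158.1 km
Delta 17.437°S, 99.602°W: 173.8 km
Bravo 20.262°S, 101.289°W: 213.0 km
Alpha 20.374°S, 100.673°W: 223.1 km

Foxtrot, Charlie, Echo, Delta, Bravo, Alpha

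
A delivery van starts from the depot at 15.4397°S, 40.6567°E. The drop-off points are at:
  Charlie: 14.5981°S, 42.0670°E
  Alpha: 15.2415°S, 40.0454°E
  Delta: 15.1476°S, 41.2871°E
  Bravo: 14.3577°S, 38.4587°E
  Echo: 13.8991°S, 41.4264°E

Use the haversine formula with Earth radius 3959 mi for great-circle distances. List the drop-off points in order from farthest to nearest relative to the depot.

Bravo, Echo, Charlie, Delta, Alpha

Computing each great-circle distance from 15.4397°S, 40.6567°E:
Bravo 14.3577°S, 38.4587°E: 164.7 mi
Echo 13.8991°S, 41.4264°E: 118.2 mi
Charlie 14.5981°S, 42.0670°E: 110.6 mi
Delta 15.1476°S, 41.2871°E: 46.6 mi
Alpha 15.2415°S, 40.0454°E: 43.0 mi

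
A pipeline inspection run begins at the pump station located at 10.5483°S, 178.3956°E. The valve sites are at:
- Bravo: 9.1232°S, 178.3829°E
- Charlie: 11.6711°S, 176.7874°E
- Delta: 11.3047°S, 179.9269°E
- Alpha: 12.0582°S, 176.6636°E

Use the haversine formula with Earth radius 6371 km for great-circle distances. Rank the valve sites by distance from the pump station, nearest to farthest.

Computing each great-circle distance from 10.5483°S, 178.3956°E:
Bravo 9.1232°S, 178.3829°E: 158.5 km
Delta 11.3047°S, 179.9269°E: 187.1 km
Charlie 11.6711°S, 176.7874°E: 215.4 km
Alpha 12.0582°S, 176.6636°E: 252.7 km

Bravo, Delta, Charlie, Alpha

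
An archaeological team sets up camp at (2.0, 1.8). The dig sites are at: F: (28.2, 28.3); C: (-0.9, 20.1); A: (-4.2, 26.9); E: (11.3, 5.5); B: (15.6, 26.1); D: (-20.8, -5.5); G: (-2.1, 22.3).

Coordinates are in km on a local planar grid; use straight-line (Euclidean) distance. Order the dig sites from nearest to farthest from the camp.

E, C, G, D, A, B, F

Computing each straight-line distance from (2.0, 1.8):
E (11.3, 5.5): 10.0 km
C (-0.9, 20.1): 18.5 km
G (-2.1, 22.3): 20.9 km
D (-20.8, -5.5): 23.9 km
A (-4.2, 26.9): 25.9 km
B (15.6, 26.1): 27.8 km
F (28.2, 28.3): 37.3 km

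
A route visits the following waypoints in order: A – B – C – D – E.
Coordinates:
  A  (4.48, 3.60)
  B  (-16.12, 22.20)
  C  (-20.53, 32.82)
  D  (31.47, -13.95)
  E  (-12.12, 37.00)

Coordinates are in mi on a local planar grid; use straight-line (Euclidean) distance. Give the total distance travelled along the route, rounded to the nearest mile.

176 mi

Leg distances:
A→B: 27.8 mi  (cumulative 27.8 mi)
B→C: 11.5 mi  (cumulative 39.3 mi)
C→D: 69.9 mi  (cumulative 109.2 mi)
D→E: 67.1 mi  (cumulative 176.2 mi)
Total route length ≈ 176 mi.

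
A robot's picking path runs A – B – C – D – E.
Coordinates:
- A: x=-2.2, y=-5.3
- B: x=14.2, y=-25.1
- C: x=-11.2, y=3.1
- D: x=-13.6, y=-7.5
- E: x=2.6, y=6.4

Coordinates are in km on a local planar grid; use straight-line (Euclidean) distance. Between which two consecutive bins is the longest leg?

Leg distances:
A→B: 25.7 km
B→C: 38.0 km
C→D: 10.9 km
D→E: 21.3 km
The longest leg is B–C at 38.0 km.

B–C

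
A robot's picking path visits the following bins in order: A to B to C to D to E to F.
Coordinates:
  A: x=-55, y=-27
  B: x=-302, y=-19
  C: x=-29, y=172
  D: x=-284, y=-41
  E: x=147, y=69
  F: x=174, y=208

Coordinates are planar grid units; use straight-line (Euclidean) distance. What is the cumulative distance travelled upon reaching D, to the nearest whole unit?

Leg distances:
A→B: 247.1  (cumulative 247.1)
B→C: 333.2  (cumulative 580.3)
C→D: 332.3  (cumulative 912.6)
Cumulative distance at D ≈ 913.

913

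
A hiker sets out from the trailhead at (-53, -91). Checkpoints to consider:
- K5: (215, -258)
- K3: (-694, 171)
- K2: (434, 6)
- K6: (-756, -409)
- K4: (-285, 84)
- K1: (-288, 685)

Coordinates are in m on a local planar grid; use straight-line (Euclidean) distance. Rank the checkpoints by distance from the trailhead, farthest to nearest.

Distance from the trailhead at (-53, -91) to each:
K1 (-288, 685): 810.8 m
K6 (-756, -409): 771.6 m
K3 (-694, 171): 692.5 m
K2 (434, 6): 496.6 m
K5 (215, -258): 315.8 m
K4 (-285, 84): 290.6 m

K1, K6, K3, K2, K5, K4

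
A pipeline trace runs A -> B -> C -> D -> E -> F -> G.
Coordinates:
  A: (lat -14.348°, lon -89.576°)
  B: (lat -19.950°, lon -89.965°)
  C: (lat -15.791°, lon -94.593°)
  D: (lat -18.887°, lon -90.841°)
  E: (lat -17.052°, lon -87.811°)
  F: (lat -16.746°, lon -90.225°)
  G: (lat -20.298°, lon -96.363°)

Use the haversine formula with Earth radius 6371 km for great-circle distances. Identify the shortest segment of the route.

E–F

Leg distances:
A→B: 624.3 km
B→C: 673.5 km
C→D: 526.4 km
D→E: 379.9 km
E→F: 259.1 km
F→G: 758.0 km
The shortest leg is E–F at 259.1 km.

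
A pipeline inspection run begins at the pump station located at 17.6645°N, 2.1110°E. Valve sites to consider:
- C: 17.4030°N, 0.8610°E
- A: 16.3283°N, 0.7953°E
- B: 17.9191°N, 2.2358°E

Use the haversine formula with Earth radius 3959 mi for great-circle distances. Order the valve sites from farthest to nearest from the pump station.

Distance from the pump station at 17.6645°N, 2.1110°E to each:
A 16.3283°N, 0.7953°E: 126.8 mi
C 17.4030°N, 0.8610°E: 84.3 mi
B 17.9191°N, 2.2358°E: 19.4 mi

A, C, B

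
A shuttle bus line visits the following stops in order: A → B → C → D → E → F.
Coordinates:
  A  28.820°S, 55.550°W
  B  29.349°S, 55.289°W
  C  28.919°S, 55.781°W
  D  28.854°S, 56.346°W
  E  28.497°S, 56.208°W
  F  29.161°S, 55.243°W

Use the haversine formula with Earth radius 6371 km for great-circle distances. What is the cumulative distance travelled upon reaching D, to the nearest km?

Leg distances:
A→B: 64.1 km  (cumulative 64.1 km)
B→C: 67.6 km  (cumulative 131.7 km)
C→D: 55.5 km  (cumulative 187.1 km)
Cumulative distance at D ≈ 187 km.

187 km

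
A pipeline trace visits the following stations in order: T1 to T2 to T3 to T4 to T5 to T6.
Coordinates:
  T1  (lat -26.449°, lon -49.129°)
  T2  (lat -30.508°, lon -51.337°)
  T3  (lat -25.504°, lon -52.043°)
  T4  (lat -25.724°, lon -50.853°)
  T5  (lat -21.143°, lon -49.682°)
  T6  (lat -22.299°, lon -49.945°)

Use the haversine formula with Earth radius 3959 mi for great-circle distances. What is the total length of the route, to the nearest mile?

1142 mi

Leg distances:
T1→T2: 310.9 mi  (cumulative 310.9 mi)
T2→T3: 348.4 mi  (cumulative 659.3 mi)
T3→T4: 75.7 mi  (cumulative 735.0 mi)
T4→T5: 325.1 mi  (cumulative 1060.1 mi)
T5→T6: 81.6 mi  (cumulative 1141.7 mi)
Total route length ≈ 1142 mi.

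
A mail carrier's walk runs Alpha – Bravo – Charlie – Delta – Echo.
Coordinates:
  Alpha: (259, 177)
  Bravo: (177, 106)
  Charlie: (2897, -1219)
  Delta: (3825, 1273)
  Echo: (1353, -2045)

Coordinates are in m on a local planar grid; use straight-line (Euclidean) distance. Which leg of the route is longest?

Delta–Echo

Leg distances:
Alpha→Bravo: 108.5 m
Bravo→Charlie: 3025.6 m
Charlie→Delta: 2659.2 m
Delta→Echo: 4137.6 m
The longest leg is Delta–Echo at 4137.6 m.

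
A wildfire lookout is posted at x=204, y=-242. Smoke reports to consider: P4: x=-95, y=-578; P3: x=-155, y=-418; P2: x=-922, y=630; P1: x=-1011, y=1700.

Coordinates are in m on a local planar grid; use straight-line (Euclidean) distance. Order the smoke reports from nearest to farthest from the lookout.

Computing each straight-line distance from x=204, y=-242:
P3 x=-155, y=-418: 399.8 m
P4 x=-95, y=-578: 449.8 m
P2 x=-922, y=630: 1424.2 m
P1 x=-1011, y=1700: 2290.8 m

P3, P4, P2, P1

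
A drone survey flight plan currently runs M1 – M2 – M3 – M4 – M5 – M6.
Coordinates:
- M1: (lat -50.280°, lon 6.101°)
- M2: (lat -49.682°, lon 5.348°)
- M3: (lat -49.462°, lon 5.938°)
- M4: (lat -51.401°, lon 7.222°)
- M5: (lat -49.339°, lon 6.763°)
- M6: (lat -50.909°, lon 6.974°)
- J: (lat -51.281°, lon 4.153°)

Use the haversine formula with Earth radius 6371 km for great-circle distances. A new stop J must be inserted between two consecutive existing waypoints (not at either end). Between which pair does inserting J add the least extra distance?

between M3 and M4

Added distance for inserting J between each consecutive pair:
M1–M2: 287.8 km
M2–M3: 386.4 km
M3–M4: 218.2 km
M4–M5: 266.5 km
M5–M6: 310.6 km
Smallest added distance is 218.2 km, inserting between M3 and M4.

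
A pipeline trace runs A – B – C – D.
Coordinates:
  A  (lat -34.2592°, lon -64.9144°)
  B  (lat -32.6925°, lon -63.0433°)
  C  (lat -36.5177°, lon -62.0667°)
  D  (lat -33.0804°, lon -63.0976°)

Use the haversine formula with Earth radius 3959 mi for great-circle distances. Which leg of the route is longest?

B–C

Leg distances:
A→B: 152.8 mi
B→C: 270.1 mi
C→D: 244.6 mi
The longest leg is B–C at 270.1 mi.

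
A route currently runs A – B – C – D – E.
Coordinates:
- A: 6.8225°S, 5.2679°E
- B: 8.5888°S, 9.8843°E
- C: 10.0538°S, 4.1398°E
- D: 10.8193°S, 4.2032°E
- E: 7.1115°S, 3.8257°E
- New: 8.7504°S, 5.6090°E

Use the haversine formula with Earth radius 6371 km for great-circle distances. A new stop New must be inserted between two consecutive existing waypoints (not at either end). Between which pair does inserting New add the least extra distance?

between B and C

Added distance for inserting New between each consecutive pair:
A–B: 142.7 km
B–C: 36.0 km
C–D: 408.2 km
D–E: 130.4 km
Smallest added distance is 36.0 km, inserting between B and C.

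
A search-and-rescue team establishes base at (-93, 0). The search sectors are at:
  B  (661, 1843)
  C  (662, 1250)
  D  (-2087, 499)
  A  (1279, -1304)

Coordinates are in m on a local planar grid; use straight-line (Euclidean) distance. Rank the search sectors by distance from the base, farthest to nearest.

Distances from the base:
D (-2087, 499): 2055.5 m
B (661, 1843): 1991.3 m
A (1279, -1304): 1892.8 m
C (662, 1250): 1460.3 m

D, B, A, C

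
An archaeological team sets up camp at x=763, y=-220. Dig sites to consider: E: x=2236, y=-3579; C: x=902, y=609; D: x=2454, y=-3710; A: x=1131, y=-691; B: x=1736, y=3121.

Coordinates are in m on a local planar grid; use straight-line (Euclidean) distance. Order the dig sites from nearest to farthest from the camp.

A, C, B, E, D

Computing each straight-line distance from x=763, y=-220:
A x=1131, y=-691: 597.7 m
C x=902, y=609: 840.6 m
B x=1736, y=3121: 3479.8 m
E x=2236, y=-3579: 3667.8 m
D x=2454, y=-3710: 3878.1 m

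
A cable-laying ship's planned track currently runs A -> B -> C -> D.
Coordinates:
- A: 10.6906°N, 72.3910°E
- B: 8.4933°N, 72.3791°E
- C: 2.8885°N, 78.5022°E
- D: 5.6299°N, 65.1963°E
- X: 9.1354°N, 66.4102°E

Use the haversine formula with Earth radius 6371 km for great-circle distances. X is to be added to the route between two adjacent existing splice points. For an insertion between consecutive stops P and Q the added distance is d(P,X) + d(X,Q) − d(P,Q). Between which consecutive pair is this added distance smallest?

Added distance for inserting X between each consecutive pair:
A–B: 1092.9 km
B–C: 1245.6 km
C–D: 411.9 km
Smallest added distance is 411.9 km, inserting between C and D.

between C and D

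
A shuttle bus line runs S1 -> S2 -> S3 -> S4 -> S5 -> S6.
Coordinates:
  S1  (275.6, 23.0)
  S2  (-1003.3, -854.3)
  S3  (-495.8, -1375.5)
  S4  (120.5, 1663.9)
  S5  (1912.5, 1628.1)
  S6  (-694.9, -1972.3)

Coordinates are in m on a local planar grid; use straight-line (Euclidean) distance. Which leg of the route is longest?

Leg distances:
S1→S2: 1550.9 m
S2→S3: 727.5 m
S3→S4: 3101.3 m
S4→S5: 1792.4 m
S5→S6: 4445.4 m
The longest leg is S5–S6 at 4445.4 m.

S5–S6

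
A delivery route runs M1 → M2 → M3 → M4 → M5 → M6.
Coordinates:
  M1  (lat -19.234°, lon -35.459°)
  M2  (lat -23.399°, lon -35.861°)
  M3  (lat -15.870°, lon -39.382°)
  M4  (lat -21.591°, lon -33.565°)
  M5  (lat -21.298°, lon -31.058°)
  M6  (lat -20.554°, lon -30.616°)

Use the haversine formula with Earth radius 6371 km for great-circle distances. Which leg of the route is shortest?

M5–M6

Leg distances:
M1→M2: 465.0 km
M2→M3: 914.6 km
M3→M4: 882.9 km
M4→M5: 261.5 km
M5→M6: 94.6 km
The shortest leg is M5–M6 at 94.6 km.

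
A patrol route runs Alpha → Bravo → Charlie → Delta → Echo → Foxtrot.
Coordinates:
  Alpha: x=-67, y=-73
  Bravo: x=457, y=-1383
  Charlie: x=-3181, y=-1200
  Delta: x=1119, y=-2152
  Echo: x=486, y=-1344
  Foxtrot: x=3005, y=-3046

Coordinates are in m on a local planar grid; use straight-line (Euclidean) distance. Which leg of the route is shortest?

Delta–Echo

Leg distances:
Alpha→Bravo: 1410.9 m
Bravo→Charlie: 3642.6 m
Charlie→Delta: 4404.1 m
Delta→Echo: 1026.4 m
Echo→Foxtrot: 3040.1 m
The shortest leg is Delta–Echo at 1026.4 m.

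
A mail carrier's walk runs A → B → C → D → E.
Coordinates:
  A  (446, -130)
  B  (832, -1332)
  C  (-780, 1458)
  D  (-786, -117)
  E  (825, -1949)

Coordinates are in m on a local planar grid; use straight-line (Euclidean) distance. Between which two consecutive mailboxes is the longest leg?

Leg distances:
A→B: 1262.5 m
B→C: 3222.2 m
C→D: 1575.0 m
D→E: 2439.6 m
The longest leg is B–C at 3222.2 m.

B–C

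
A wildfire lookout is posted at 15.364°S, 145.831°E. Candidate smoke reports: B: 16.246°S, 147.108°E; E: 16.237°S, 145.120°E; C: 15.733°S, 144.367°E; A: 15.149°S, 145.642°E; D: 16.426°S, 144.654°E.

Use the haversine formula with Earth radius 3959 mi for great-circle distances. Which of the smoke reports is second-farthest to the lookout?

B

Distance to each, sorted:
D: 107.3 mi
B: 104.5 mi
C: 100.7 mi
E: 76.6 mi
A: 19.5 mi
The second-farthest is B at 104.5 mi.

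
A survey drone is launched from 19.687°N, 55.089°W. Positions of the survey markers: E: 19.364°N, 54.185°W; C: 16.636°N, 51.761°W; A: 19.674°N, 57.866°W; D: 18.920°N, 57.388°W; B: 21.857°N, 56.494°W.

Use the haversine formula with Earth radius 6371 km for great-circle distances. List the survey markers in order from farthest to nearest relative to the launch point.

C, A, B, D, E

Distances from the launch point:
C 16.636°N, 51.761°W: 488.6 km
A 19.674°N, 57.866°W: 290.8 km
B 21.857°N, 56.494°W: 282.1 km
D 18.920°N, 57.388°W: 255.9 km
E 19.364°N, 54.185°W: 101.3 km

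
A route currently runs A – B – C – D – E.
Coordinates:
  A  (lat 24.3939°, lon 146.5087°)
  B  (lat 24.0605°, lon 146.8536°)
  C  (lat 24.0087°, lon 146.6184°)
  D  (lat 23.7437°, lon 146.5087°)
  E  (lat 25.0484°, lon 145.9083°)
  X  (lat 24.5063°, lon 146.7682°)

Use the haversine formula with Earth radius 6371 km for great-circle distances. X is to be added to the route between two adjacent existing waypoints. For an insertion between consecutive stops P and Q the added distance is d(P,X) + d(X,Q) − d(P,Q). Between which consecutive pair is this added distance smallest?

Added distance for inserting X between each consecutive pair:
A–B: 28.4 km
B–C: 83.1 km
C–D: 114.7 km
D–E: 37.2 km
Smallest added distance is 28.4 km, inserting between A and B.

between A and B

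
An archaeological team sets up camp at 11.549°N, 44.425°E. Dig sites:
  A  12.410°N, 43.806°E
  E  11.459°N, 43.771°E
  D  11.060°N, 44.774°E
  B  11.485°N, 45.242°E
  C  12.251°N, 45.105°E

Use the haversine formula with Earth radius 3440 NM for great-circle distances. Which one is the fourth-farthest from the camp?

Distances from the camp (11.549°N, 44.425°E):
A: 63.2 NM
C: 58.1 NM
B: 48.2 NM
E: 38.9 NM
D: 35.8 NM
The fourth-farthest is E at 38.9 NM.

E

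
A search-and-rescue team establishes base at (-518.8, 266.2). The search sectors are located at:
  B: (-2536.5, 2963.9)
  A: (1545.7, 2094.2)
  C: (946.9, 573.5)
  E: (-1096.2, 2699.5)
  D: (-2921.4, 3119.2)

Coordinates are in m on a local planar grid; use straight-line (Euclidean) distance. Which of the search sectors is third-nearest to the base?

A

Distance to each, sorted:
C: 1497.6 m
E: 2500.9 m
A: 2757.5 m
B: 3368.8 m
D: 3729.9 m
The third-nearest is A at 2757.5 m.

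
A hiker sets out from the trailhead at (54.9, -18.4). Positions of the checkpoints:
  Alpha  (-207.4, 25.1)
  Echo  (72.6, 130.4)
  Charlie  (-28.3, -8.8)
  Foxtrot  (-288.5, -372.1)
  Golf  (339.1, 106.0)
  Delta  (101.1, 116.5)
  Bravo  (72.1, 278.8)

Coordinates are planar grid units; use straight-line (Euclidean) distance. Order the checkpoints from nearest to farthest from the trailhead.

Charlie, Delta, Echo, Alpha, Bravo, Golf, Foxtrot

Distance from the trailhead at (54.9, -18.4) to each:
Charlie (-28.3, -8.8): 83.8
Delta (101.1, 116.5): 142.6
Echo (72.6, 130.4): 149.8
Alpha (-207.4, 25.1): 265.9
Bravo (72.1, 278.8): 297.7
Golf (339.1, 106.0): 310.2
Foxtrot (-288.5, -372.1): 493.0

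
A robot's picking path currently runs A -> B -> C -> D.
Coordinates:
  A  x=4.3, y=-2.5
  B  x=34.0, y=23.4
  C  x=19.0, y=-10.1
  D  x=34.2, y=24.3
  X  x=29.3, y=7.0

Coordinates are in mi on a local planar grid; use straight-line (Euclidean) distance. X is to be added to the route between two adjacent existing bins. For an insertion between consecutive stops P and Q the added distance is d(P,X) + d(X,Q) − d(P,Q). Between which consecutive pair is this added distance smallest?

Added distance for inserting X between each consecutive pair:
A–B: 4.4 mi
B–C: 0.3 mi
C–D: 0.3 mi
Smallest added distance is 0.3 mi, inserting between B and C.

between B and C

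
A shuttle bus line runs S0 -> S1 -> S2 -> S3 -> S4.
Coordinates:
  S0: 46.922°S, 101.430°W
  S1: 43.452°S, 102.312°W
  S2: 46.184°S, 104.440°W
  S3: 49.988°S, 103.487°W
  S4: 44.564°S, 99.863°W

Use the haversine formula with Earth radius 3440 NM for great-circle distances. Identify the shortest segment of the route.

S1–S2

Leg distances:
S0→S1: 211.6 NM
S1→S2: 187.4 NM
S2→S3: 231.6 NM
S3→S4: 357.4 NM
The shortest leg is S1–S2 at 187.4 NM.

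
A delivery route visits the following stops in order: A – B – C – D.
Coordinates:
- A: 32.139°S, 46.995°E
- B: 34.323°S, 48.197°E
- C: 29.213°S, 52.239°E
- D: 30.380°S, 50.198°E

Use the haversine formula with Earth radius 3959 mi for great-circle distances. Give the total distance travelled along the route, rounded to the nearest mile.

738 mi

Leg distances:
A→B: 166.1 mi  (cumulative 166.1 mi)
B→C: 425.4 mi  (cumulative 591.5 mi)
C→D: 146.6 mi  (cumulative 738.1 mi)
Total route length ≈ 738 mi.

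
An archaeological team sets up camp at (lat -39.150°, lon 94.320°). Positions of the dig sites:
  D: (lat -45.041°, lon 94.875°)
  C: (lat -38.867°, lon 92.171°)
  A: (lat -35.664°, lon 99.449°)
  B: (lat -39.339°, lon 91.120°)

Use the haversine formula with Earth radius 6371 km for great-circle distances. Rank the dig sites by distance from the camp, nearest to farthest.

C, B, A, D

Distances from the camp:
C (lat -38.867°, lon 92.171°): 188.3 km
B (lat -39.339°, lon 91.120°): 276.4 km
A (lat -35.664°, lon 99.449°): 596.0 km
D (lat -45.041°, lon 94.875°): 656.6 km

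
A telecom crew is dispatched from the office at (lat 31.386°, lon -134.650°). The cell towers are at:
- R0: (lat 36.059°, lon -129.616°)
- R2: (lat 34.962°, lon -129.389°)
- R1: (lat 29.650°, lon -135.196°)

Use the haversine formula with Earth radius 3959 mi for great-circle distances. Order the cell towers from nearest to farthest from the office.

Distance from the office at (lat 31.386°, lon -134.650°) to each:
R1 (lat 29.650°, lon -135.196°): 124.3 mi
R2 (lat 34.962°, lon -129.389°): 391.9 mi
R0 (lat 36.059°, lon -129.616°): 433.4 mi

R1, R2, R0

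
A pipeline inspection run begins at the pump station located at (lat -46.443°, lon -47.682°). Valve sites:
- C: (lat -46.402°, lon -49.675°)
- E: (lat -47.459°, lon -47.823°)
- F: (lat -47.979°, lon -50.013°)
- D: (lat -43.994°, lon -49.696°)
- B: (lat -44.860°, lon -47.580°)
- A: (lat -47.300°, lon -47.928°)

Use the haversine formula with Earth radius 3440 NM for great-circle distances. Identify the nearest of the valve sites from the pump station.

Distances from the pump station ((lat -46.443°, lon -47.682°)):
A: 52.4 NM
E: 61.3 NM
C: 82.5 NM
B: 95.1 NM
F: 132.4 NM
D: 169.9 NM
The nearest is A at 52.4 NM.

A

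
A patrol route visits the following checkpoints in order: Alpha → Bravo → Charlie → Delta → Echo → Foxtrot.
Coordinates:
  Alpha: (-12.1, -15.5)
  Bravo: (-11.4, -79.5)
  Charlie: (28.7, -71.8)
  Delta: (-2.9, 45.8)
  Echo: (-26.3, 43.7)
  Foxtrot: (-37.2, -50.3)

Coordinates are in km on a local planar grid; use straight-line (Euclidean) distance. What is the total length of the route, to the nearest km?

345 km

Leg distances:
Alpha→Bravo: 64.0 km  (cumulative 64.0 km)
Bravo→Charlie: 40.8 km  (cumulative 104.8 km)
Charlie→Delta: 121.8 km  (cumulative 226.6 km)
Delta→Echo: 23.5 km  (cumulative 250.1 km)
Echo→Foxtrot: 94.6 km  (cumulative 344.7 km)
Total route length ≈ 345 km.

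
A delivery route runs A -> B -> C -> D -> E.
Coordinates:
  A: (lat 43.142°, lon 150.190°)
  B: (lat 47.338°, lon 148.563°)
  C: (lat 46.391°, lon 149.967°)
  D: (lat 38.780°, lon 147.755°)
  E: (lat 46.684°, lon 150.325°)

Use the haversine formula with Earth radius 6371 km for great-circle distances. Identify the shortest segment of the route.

B–C

Leg distances:
A→B: 483.6 km
B→C: 149.9 km
C→D: 865.4 km
D→E: 903.5 km
The shortest leg is B–C at 149.9 km.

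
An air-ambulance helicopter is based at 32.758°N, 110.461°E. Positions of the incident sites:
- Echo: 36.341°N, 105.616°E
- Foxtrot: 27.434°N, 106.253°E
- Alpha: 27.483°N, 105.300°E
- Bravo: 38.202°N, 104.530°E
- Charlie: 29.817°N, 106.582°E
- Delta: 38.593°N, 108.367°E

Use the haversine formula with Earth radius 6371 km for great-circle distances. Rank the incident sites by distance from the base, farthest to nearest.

Bravo, Alpha, Foxtrot, Delta, Echo, Charlie

Distance from the base at 32.758°N, 110.461°E to each:
Bravo 38.202°N, 104.530°E: 808.8 km
Alpha 27.483°N, 105.300°E: 768.1 km
Foxtrot 27.434°N, 106.253°E: 717.0 km
Delta 38.593°N, 108.367°E: 675.8 km
Echo 36.341°N, 105.616°E: 596.2 km
Charlie 29.817°N, 106.582°E: 492.7 km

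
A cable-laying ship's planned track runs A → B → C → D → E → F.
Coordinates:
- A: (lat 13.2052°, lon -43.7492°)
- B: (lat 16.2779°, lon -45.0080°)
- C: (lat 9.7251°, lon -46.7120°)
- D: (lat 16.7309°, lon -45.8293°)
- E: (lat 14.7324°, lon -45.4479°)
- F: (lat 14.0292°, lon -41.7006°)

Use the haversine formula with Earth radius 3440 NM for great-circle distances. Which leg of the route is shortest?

D–E

Leg distances:
A→B: 198.4 NM
B→C: 405.8 NM
C→D: 423.8 NM
D→E: 122.0 NM
E→F: 222.0 NM
The shortest leg is D–E at 122.0 NM.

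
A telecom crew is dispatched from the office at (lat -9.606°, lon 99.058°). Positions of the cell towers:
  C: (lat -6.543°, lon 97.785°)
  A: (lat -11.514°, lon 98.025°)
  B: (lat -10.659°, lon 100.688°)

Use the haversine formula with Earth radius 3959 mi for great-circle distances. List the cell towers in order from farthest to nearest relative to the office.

Distance from the office at (lat -9.606°, lon 99.058°) to each:
C (lat -6.543°, lon 97.785°): 228.9 mi
A (lat -11.514°, lon 98.025°): 149.3 mi
B (lat -10.659°, lon 100.688°): 132.6 mi

C, A, B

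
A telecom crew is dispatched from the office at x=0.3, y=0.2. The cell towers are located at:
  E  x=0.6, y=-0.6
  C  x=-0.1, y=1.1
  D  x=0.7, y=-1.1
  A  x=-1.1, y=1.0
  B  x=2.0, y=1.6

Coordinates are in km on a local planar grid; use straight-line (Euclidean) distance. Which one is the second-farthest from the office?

Distances from the office (x=0.3, y=0.2):
B: 2.2 km
A: 1.6 km
D: 1.4 km
C: 1.0 km
E: 0.9 km
The second-farthest is A at 1.6 km.

A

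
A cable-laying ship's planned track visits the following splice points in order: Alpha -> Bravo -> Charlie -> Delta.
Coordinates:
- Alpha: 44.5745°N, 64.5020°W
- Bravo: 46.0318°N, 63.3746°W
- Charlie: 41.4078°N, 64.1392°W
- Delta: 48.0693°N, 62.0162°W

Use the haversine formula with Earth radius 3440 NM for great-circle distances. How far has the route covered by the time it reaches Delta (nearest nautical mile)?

Leg distances:
Alpha→Bravo: 99.6 NM  (cumulative 99.6 NM)
Bravo→Charlie: 279.6 NM  (cumulative 379.2 NM)
Charlie→Delta: 410.0 NM  (cumulative 789.2 NM)
Cumulative distance at Delta ≈ 789 NM.

789 NM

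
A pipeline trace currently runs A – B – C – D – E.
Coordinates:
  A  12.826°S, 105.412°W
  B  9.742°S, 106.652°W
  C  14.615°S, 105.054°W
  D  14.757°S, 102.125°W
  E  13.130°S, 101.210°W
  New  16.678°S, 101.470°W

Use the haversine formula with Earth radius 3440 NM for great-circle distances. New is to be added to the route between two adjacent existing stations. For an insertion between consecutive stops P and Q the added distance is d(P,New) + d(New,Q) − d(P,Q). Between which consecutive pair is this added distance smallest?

Added distance for inserting New between each consecutive pair:
A–B: 641.1 NM
B–C: 449.0 NM
C–D: 192.5 NM
D–E: 223.7 NM
Smallest added distance is 192.5 NM, inserting between C and D.

between C and D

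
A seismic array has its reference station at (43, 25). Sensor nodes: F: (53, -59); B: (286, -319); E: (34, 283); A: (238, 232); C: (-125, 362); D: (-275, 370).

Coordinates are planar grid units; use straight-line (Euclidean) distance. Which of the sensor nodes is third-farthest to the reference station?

C

Distances from the reference station ((43, 25)):
D: 469.2
B: 421.2
C: 376.6
A: 284.4
E: 258.2
F: 84.6
The third-farthest is C at 376.6.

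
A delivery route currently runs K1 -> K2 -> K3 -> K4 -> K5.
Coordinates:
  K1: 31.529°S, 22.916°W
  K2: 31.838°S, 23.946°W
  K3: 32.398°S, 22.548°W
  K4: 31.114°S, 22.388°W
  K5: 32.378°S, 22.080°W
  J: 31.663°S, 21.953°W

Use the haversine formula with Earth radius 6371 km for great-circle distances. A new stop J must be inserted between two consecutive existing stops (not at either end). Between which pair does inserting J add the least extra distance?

Added distance for inserting J between each consecutive pair:
K1–K2: 178.5 km
K2–K3: 142.9 km
K3–K4: 29.2 km
K4–K5: 10.6 km
Smallest added distance is 10.6 km, inserting between K4 and K5.

between K4 and K5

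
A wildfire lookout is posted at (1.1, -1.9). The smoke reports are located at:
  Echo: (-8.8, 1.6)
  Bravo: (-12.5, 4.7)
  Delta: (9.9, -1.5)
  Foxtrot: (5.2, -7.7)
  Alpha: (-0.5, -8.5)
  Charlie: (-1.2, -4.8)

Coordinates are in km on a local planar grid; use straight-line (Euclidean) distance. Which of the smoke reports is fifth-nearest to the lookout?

Echo

Distances from the lookout ((1.1, -1.9)):
Charlie: 3.7 km
Alpha: 6.8 km
Foxtrot: 7.1 km
Delta: 8.8 km
Echo: 10.5 km
Bravo: 15.1 km
The fifth-nearest is Echo at 10.5 km.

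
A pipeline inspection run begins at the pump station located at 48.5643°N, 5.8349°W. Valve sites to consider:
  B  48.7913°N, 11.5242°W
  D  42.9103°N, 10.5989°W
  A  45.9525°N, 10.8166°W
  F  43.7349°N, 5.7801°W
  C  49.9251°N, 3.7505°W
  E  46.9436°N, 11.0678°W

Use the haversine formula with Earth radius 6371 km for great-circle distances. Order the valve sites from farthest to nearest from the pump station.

D, F, A, E, B, C

Distance from the pump station at 48.5643°N, 5.8349°W to each:
D 42.9103°N, 10.5989°W: 729.0 km
F 43.7349°N, 5.7801°W: 537.0 km
A 45.9525°N, 10.8166°W: 474.9 km
E 46.9436°N, 11.0678°W: 430.6 km
B 48.7913°N, 11.5242°W: 418.4 km
C 49.9251°N, 3.7505°W: 214.0 km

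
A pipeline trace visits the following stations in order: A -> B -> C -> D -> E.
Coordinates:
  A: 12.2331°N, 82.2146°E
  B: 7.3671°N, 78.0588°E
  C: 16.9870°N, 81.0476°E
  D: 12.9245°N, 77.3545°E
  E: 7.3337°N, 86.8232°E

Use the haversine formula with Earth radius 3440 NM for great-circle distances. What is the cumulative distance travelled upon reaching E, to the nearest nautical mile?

Leg distances:
A→B: 381.8 NM  (cumulative 381.8 NM)
B→C: 603.6 NM  (cumulative 985.3 NM)
C→D: 324.6 NM  (cumulative 1309.9 NM)
D→E: 652.4 NM  (cumulative 1962.3 NM)
Cumulative distance at E ≈ 1962 NM.

1962 NM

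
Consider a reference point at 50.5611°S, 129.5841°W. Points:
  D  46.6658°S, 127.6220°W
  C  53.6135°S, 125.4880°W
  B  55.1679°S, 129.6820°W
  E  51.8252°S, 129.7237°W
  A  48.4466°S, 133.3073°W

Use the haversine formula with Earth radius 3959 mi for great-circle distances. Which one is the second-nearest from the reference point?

Distances from the reference point (50.5611°S, 129.5841°W):
E: 87.6 mi
A: 221.9 mi
C: 273.3 mi
D: 283.7 mi
B: 318.3 mi
The second-nearest is A at 221.9 mi.

A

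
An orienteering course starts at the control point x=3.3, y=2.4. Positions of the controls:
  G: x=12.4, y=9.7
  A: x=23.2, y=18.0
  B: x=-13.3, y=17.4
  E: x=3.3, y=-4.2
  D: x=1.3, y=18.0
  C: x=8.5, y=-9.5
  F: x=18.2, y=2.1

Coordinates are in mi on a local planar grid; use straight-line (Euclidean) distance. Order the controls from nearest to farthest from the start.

Distance from the start at x=3.3, y=2.4 to each:
E x=3.3, y=-4.2: 6.6 mi
G x=12.4, y=9.7: 11.7 mi
C x=8.5, y=-9.5: 13.0 mi
F x=18.2, y=2.1: 14.9 mi
D x=1.3, y=18.0: 15.7 mi
B x=-13.3, y=17.4: 22.4 mi
A x=23.2, y=18.0: 25.3 mi

E, G, C, F, D, B, A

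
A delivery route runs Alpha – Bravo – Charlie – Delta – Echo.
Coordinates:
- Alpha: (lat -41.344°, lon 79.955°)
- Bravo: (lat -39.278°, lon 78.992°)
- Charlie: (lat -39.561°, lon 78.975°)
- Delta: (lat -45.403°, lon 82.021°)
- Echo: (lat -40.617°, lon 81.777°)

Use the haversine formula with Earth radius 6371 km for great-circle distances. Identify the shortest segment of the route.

Leg distances:
Alpha→Bravo: 243.8 km
Bravo→Charlie: 31.5 km
Charlie→Delta: 695.8 km
Delta→Echo: 532.5 km
The shortest leg is Bravo–Charlie at 31.5 km.

Bravo–Charlie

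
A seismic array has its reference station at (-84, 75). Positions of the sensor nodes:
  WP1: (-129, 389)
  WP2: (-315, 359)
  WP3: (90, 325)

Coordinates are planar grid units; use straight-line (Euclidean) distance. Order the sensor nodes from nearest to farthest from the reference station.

WP3, WP1, WP2

Distances from the reference station:
WP3 (90, 325): 304.6
WP1 (-129, 389): 317.2
WP2 (-315, 359): 366.1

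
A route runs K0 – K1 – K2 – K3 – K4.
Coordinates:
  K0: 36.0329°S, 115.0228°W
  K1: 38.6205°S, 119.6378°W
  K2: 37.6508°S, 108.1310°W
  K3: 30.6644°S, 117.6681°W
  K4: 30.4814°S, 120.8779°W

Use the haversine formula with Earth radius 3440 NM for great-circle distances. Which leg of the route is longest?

Leg distances:
K0→K1: 269.5 NM
K1→K2: 546.1 NM
K2→K3: 632.2 NM
K3→K4: 166.3 NM
The longest leg is K2–K3 at 632.2 NM.

K2–K3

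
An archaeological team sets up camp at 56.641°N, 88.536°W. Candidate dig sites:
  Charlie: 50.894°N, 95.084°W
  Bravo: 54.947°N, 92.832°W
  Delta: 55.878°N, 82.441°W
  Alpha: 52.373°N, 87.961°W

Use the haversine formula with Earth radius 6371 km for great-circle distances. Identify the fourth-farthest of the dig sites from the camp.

Bravo

Distances from the camp (56.641°N, 88.536°W):
Charlie: 769.7 km
Alpha: 476.0 km
Delta: 385.7 km
Bravo: 327.9 km
The fourth-farthest is Bravo at 327.9 km.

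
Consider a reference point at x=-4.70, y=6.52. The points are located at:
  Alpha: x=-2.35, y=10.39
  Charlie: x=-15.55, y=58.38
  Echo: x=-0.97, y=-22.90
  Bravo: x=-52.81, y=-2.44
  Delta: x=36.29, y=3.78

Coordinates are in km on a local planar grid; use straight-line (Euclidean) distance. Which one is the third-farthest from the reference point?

Delta

Distance to each, sorted:
Charlie: 53.0 km
Bravo: 48.9 km
Delta: 41.1 km
Echo: 29.7 km
Alpha: 4.5 km
The third-farthest is Delta at 41.1 km.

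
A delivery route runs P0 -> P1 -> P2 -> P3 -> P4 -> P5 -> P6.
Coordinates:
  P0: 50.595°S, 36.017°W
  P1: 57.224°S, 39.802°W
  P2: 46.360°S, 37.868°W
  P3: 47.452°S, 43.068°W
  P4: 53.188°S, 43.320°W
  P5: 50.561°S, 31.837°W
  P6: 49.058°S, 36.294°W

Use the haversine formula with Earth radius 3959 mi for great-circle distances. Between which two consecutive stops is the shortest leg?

P5–P6

Leg distances:
P0→P1: 483.1 mi
P1→P2: 755.1 mi
P2→P3: 256.8 mi
P3→P4: 396.5 mi
P4→P5: 521.7 mi
P5→P6: 224.2 mi
The shortest leg is P5–P6 at 224.2 mi.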